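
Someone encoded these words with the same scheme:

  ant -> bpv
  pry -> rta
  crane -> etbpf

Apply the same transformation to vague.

xbivf

The shift depends on letter class: consonant n→p is +2, but vowel a→b is +1. Vowels shift forward by 1 and consonants shift forward by 2.
On vague: v(cons)+2=x, a(vowel)+1=b, g(cons)+2=i, u(vowel)+1=v, e(vowel)+1=f.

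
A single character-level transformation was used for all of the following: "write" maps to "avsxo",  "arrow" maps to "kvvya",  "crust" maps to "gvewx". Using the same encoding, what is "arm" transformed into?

Vowels shift forward by 10 and consonants shift forward by 4.
Applying it to arm: a(vowel)+10=k, r(cons)+4=v, m(cons)+4=q.

kvq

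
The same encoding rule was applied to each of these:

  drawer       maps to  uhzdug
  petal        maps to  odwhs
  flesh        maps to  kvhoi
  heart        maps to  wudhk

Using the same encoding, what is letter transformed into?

The output letters match the input read backwards, each shifted +3: drawer reversed is reward. Two steps: reverse the string, then apply a Caesar shift of +3.
Applying it to letter: reverse → rettel; then shift: r+3=u, e+3=h, t+3=w, t+3=w, e+3=h, l+3=o.

uhwwho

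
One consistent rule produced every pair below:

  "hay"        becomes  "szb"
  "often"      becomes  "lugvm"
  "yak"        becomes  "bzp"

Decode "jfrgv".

quite

Each letter is replaced by its mirror in the alphabet: a↔z, b↔y, c↔x, and so on (the Atbash cipher).
Undoing it on jfrgv: j↔q, f↔u, r↔i, g↔t, v↔e.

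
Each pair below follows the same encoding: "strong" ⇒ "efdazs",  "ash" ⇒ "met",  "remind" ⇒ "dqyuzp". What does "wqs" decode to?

keg

Compare letters: s→e is +12, t→f is +12, r→d is +12 — a constant shift. It's a constant shift of +12 (ROT12).
Decoding wqs: w−12=k, q−12=e, s−12=g.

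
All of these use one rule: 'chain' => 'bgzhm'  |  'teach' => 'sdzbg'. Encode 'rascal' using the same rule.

Compare letters: c→b is +25, h→g is +25, a→z is +25 — a constant shift. Each letter is shifted forward by 25 in the alphabet (a Caesar shift of +25).
Applying it to rascal: r+25=q, a+25=z, s+25=r, c+25=b, a+25=z, l+25=k.

qzrbzk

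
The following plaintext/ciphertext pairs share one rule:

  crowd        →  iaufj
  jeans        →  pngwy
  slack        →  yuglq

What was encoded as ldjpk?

fudge

Shifts by position in crowd: pos 0: c→i (+6), pos 1: r→a (+9), pos 2: o→u (+6), pos 3: w→f (+9) — repeating every 2. It's a Vigenère-style cipher with numeric key [6,9]: position i shifts by key[i mod 2].
Undoing it on ldjpk: l−6=f, d−9=u, j−6=d, p−9=g, k−6=e.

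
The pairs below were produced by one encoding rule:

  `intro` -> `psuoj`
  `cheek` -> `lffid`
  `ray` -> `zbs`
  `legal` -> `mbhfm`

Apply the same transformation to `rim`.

njs

The output letters match the input read backwards, each shifted +1: intro reversed is ortni. The word is reversed, then every letter is shifted forward by 1.
Applying it to rim: reverse → mir; then shift: m+1=n, i+1=j, r+1=s.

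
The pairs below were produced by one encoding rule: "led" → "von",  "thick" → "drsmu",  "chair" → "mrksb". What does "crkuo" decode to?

shake

Compare letters: l→v is +10, e→o is +10, d→n is +10 — a constant shift. This is a Caesar cipher with shift 10.
Reversing it on crkuo: c−10=s, r−10=h, k−10=a, u−10=k, o−10=e.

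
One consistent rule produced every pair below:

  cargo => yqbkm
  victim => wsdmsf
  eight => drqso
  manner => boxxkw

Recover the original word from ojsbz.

prize

Read the word backwards and shift each letter +10.
Reversing it on ojsbz: shift back: o−10=e, j−10=z, s−10=i, b−10=r, z−10=p → ezirp; then reverse → prize.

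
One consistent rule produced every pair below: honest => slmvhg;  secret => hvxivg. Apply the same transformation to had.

Each pair mirrors across the alphabet (h↔s, o↔l, n↔m): positions sum to 25. This is the alphabet-reversal cipher (Atbash): a becomes z, b becomes y, etc.
For had: h↔s, a↔z, d↔w.

szw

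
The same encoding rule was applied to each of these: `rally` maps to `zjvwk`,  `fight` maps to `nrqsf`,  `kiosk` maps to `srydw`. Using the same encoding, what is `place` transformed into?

Each letter shifts forward by (position + 8), i.e. 8, 9, 10, … — the shift grows by one for each successive letter.
Applying it to place: p+8=x, l+9=u, a+10=k, c+11=n, e+12=q.

xuknq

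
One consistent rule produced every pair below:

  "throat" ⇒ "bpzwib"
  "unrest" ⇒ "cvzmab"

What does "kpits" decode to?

chalk

Compare letters: t→b is +8, h→p is +8, r→z is +8 — a constant shift. This is a Caesar cipher with shift 8.
Undoing it on kpits: k−8=c, p−8=h, i−8=a, t−8=l, s−8=k.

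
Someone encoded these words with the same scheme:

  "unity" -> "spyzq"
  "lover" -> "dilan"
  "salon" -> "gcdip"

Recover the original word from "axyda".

u(20)→s(18) and n(13)→p(15) fit y≡19x+2 (mod 26); the inverse of 19 mod 26 is 11. Each letter's alphabet position (a=0..z=25) is mapped through 19·x+2 mod 26 — an affine cipher.
Undoing it on axyda: a(0)→11·(0−2)≡4=e; x(23)→11·(23−2)≡23=x; y(24)→11·(24−2)≡8=i; d(3)→11·(3−2)≡11=l; a(0)→11·(0−2)≡4=e (all mod 26).

exile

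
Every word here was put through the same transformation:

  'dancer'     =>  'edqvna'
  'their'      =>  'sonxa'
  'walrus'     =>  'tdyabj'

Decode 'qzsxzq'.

notion

d(3)→e(4) and a(0)→d(3) fit y≡9x+3 (mod 26); the inverse of 9 mod 26 is 3. Each letter's alphabet position (a=0..z=25) is mapped through 9·x+3 mod 26 — an affine cipher.
Decoding qzsxzq: q(16)→3·(16−3)≡13=n; z(25)→3·(25−3)≡14=o; s(18)→3·(18−3)≡19=t; x(23)→3·(23−3)≡8=i; z(25)→3·(25−3)≡14=o; q(16)→3·(16−3)≡13=n (all mod 26).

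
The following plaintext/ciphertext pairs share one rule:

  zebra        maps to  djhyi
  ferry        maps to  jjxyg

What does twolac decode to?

In zebra: z→d is +4, e→j is +5, b→h is +6, r→y is +7 — the shift increases by 1 each position. The shift increases by 1 at each position, starting from +4: 4, 5, 6, ….
Decoding twolac: t−4=p, w−5=r, o−6=i, l−7=e, a−8=s, c−9=t.

priest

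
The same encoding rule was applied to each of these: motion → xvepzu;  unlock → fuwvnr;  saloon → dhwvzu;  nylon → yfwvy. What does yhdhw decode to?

nasal

A repeating key of period 2 is used — shifts +11, +7 over and over.
Undoing it on yhdhw: y−11=n, h−7=a, d−11=s, h−7=a, w−11=l.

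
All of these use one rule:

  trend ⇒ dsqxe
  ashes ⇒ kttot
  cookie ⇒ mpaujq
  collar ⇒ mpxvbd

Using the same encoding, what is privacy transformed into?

zsufboi

Shifts by position in trend: pos 0: t→d (+10), pos 1: r→s (+1), pos 2: e→q (+12), pos 3: n→x (+10), pos 4: d→e (+1) — repeating every 3. The shifts repeat in a cycle of length 3: positions 0,1,… shift by +10, +1, +12, then the pattern repeats.
On privacy: p+10=z, r+1=s, i+12=u, v+10=f, a+1=b, c+12=o, y+10=i.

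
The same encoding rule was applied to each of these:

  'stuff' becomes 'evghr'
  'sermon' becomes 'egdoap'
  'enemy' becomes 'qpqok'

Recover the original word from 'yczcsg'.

A repeating key of period 2 is used — shifts +12, +2 over and over.
Reversing it on yczcsg: y−12=m, c−2=a, z−12=n, c−2=a, s−12=g, g−2=e.

manage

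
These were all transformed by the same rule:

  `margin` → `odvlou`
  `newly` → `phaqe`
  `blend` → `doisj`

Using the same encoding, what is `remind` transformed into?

In margin: m→o is +2, a→d is +3, r→v is +4, g→l is +5 — the shift increases by 1 each position. Each letter shifts forward by (position + 2), i.e. 2, 3, 4, … — the shift grows by one for each successive letter.
On remind: r+2=t, e+3=h, m+4=q, i+5=n, n+6=t, d+7=k.

thqntk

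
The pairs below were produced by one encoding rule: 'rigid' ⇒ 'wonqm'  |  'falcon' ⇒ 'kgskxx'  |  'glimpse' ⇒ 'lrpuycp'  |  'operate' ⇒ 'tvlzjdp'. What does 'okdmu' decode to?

In rigid: r→w is +5, i→o is +6, g→n is +7, i→q is +8 — the shift increases by 1 each position. Letter i (0-indexed) is shifted by i+5, so successive shifts are 5, 6, 7, ….
Decoding okdmu: o−5=j, k−6=e, d−7=w, m−8=e, u−9=l.

jewel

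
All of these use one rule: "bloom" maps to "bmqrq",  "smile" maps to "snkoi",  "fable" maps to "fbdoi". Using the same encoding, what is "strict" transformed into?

In bloom: b→b is +0, l→m is +1, o→q is +2, o→r is +3 — the shift increases by 1 each position. Letter i (0-indexed) is shifted by i+0, so successive shifts are 0, 1, 2, ….
On strict: s+0=s, t+1=u, r+2=t, i+3=l, c+4=g, t+5=y.

sutlgy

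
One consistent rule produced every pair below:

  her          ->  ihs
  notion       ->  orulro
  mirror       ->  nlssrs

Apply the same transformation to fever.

ghwhs

Vowels shift forward by 3 and consonants shift forward by 1.
On fever: f(cons)+1=g, e(vowel)+3=h, v(cons)+1=w, e(vowel)+3=h, r(cons)+1=s.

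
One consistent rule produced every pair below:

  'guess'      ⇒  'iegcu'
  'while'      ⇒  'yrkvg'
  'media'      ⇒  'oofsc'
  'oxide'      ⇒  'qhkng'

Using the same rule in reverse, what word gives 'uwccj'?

Shifts by position in guess: pos 0: g→i (+2), pos 1: u→e (+10), pos 2: e→g (+2), pos 3: s→c (+10) — repeating every 2. A repeating key of period 2 is used — shifts +2, +10 over and over.
Decoding uwccj: u−2=s, w−10=m, c−2=a, c−10=s, j−2=h.

smash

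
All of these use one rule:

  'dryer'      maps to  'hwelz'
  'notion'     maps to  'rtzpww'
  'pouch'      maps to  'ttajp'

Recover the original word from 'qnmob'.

might

In dryer: d→h is +4, r→w is +5, y→e is +6, e→l is +7 — the shift increases by 1 each position. Each letter shifts forward by (position + 4), i.e. 4, 5, 6, … — the shift grows by one for each successive letter.
Reversing it on qnmob: q−4=m, n−5=i, m−6=g, o−7=h, b−8=t.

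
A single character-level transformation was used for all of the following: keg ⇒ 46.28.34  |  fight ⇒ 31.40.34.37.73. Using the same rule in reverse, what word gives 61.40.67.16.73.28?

k(#11)→46 and e(#5)→28: differences scale by 3, so n = 3·pos + 13. With a=1..z=26, the number is 3·pos + 13.
Reversing it on 61.40.67.16.73.28: 61→(61−13)÷3=16=p, 40→(40−13)÷3=9=i, 67→(67−13)÷3=18=r, 16→(16−13)÷3=1=a, 73→(73−13)÷3=20=t, 28→(28−13)÷3=5=e.

pirate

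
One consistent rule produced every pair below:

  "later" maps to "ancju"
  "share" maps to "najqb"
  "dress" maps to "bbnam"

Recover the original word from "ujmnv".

The output letters match the input read backwards, each shifted +9: later reversed is retal. Read the word backwards and shift each letter +9.
Decoding ujmnv: shift back: u−9=l, j−9=a, m−9=d, n−9=e, v−9=m → ladem; then reverse → medal.

medal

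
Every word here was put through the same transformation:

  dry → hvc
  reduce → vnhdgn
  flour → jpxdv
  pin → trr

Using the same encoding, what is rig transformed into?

vrk

Vowels shift forward by 9 and consonants shift forward by 4.
On rig: r(cons)+4=v, i(vowel)+9=r, g(cons)+4=k.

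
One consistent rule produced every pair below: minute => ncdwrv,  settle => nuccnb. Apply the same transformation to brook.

txxak

The output letters match the input read backwards, each shifted +9: minute reversed is etunim. Two steps: reverse the string, then apply a Caesar shift of +9.
For brook: reverse → koorb; then shift: k+9=t, o+9=x, o+9=x, r+9=a, b+9=k.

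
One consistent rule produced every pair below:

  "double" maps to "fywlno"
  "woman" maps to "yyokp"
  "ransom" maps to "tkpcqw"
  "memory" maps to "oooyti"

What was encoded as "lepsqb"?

Shifts by position in double: pos 0: d→f (+2), pos 1: o→y (+10), pos 2: u→w (+2), pos 3: b→l (+10) — repeating every 2. It's a Vigenère-style cipher with numeric key [2,10]: position i shifts by key[i mod 2].
Reversing it on lepsqb: l−2=j, e−10=u, p−2=n, s−10=i, q−2=o, b−10=r.

junior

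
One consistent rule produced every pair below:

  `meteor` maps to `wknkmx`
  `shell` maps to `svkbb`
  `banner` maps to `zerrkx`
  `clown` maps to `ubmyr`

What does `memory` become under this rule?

This is an affine cipher: with a=0,…,z=25, each position x becomes (21x+4) mod 26.
Applying it to memory: m(12)→21·12+4≡22=w; e(4)→21·4+4≡10=k; m(12)→21·12+4≡22=w; o(14)→21·14+4≡12=m; r(17)→21·17+4≡23=x; y(24)→21·24+4≡14=o (all mod 26).

wkwmxo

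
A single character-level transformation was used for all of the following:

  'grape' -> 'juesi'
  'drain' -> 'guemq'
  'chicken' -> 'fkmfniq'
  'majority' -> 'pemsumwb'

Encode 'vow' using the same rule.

ysz

Two shifts are in play — +4 for a/e/i/o/u, +3 for every other letter.
Applying it to vow: v(cons)+3=y, o(vowel)+4=s, w(cons)+3=z.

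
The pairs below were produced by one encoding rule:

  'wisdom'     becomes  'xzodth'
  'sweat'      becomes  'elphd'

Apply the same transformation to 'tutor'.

czefe

The word is reversed, then every letter is shifted forward by 11.
On tutor: reverse → rotut; then shift: r+11=c, o+11=z, t+11=e, u+11=f, t+11=e.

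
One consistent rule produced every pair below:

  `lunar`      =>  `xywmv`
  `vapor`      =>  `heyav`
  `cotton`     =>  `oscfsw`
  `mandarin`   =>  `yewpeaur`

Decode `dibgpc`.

Shifts by position in lunar: pos 0: l→x (+12), pos 1: u→y (+4), pos 2: n→w (+9), pos 3: a→m (+12), pos 4: r→v (+4) — repeating every 3. It's a Vigenère-style cipher with numeric key [12,4,9]: position i shifts by key[i mod 3].
Reversing it on dibgpc: d−12=r, i−4=e, b−9=s, g−12=u, p−4=l, c−9=t.

result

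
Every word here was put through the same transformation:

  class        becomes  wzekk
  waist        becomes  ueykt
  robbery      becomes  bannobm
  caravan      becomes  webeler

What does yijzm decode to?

imply

c(2)→w(22) and l(11)→z(25) fit y≡9x+4 (mod 26); the inverse of 9 mod 26 is 3. This is an affine cipher: with a=0,…,z=25, each position x becomes (9x+4) mod 26.
Undoing it on yijzm: y(24)→3·(24−4)≡8=i; i(8)→3·(8−4)≡12=m; j(9)→3·(9−4)≡15=p; z(25)→3·(25−4)≡11=l; m(12)→3·(12−4)≡24=y (all mod 26).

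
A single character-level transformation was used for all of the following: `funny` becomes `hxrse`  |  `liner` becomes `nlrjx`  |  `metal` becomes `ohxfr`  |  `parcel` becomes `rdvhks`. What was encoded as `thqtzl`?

In funny: f→h is +2, u→x is +3, n→r is +4, n→s is +5 — the shift increases by 1 each position. Each letter shifts forward by (position + 2), i.e. 2, 3, 4, … — the shift grows by one for each successive letter.
Undoing it on thqtzl: t−2=r, h−3=e, q−4=m, t−5=o, z−6=t, l−7=e.

remote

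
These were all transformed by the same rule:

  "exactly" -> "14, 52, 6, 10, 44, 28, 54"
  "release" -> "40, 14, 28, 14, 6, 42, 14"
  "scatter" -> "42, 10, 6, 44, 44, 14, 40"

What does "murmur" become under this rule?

e(#5)→14 and x(#24)→52: differences scale by 2, so n = 2·pos + 4. Each letter becomes 2×(its alphabet position, a=1..z=26) + 4.
Applying it to murmur: m=13→30, u=21→46, r=18→40, m=13→30, u=21→46, r=18→40.

30, 46, 40, 30, 46, 40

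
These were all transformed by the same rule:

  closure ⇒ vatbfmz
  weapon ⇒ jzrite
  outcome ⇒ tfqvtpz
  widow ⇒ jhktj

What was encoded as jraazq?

c(2)→v(21) and l(11)→a(0) fit y≡15x+17 (mod 26); the inverse of 15 mod 26 is 7. Treating letters as 0–25, the rule is x ↦ 15x + 17 (mod 26).
Undoing it on jraazq: j(9)→7·(9−17)≡22=w; r(17)→7·(17−17)≡0=a; a(0)→7·(0−17)≡11=l; a(0)→7·(0−17)≡11=l; z(25)→7·(25−17)≡4=e; q(16)→7·(16−17)≡19=t (all mod 26).

wallet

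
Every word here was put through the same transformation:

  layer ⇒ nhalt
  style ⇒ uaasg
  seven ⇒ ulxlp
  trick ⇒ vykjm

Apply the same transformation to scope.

ujqwg

The shifts repeat in a cycle of length 2: positions 0,1,… shift by +2, +7, then the pattern repeats.
On scope: s+2=u, c+7=j, o+2=q, p+7=w, e+2=g.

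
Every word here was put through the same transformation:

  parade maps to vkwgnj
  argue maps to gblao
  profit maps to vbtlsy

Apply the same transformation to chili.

irnrs

Shifts by position in parade: pos 0: p→v (+6), pos 1: a→k (+10), pos 2: r→w (+5), pos 3: a→g (+6), pos 4: d→n (+10), pos 5: e→j (+5) — repeating every 3. It's a Vigenère-style cipher with numeric key [6,10,5]: position i shifts by key[i mod 3].
For chili: c+6=i, h+10=r, i+5=n, l+6=r, i+10=s.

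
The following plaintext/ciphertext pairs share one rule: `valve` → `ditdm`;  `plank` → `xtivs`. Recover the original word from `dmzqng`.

verify

Compare letters: v→d is +8, a→i is +8, l→t is +8 — a constant shift. This is a Caesar cipher with shift 8.
Reversing it on dmzqng: d−8=v, m−8=e, z−8=r, q−8=i, n−8=f, g−8=y.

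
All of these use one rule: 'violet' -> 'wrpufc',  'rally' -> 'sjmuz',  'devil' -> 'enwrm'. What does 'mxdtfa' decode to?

locker

Shifts by position in violet: pos 0: v→w (+1), pos 1: i→r (+9), pos 2: o→p (+1), pos 3: l→u (+9) — repeating every 2. It's a Vigenère-style cipher with numeric key [1,9]: position i shifts by key[i mod 2].
Reversing it on mxdtfa: m−1=l, x−9=o, d−1=c, t−9=k, f−1=e, a−9=r.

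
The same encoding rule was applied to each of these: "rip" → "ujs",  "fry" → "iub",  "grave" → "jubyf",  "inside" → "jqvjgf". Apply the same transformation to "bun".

evq

The shift depends on letter class: consonant r→u is +3, but vowel i→j is +1. Vowels shift forward by 1 and consonants shift forward by 3.
For bun: b(cons)+3=e, u(vowel)+1=v, n(cons)+3=q.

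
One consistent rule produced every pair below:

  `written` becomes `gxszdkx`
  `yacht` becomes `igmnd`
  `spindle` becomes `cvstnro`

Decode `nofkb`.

diver

Shifts by position in written: pos 0: w→g (+10), pos 1: r→x (+6), pos 2: i→s (+10), pos 3: t→z (+6) — repeating every 2. The shifts repeat in a cycle of length 2: positions 0,1,… shift by +10, +6, then the pattern repeats.
Decoding nofkb: n−10=d, o−6=i, f−10=v, k−6=e, b−10=r.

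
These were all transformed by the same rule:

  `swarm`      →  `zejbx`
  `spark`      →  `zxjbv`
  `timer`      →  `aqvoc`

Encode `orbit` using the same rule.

vzkse

In swarm: s→z is +7, w→e is +8, a→j is +9, r→b is +10 — the shift increases by 1 each position. The shift increases by 1 at each position, starting from +7: 7, 8, 9, ….
On orbit: o+7=v, r+8=z, b+9=k, i+10=s, t+11=e.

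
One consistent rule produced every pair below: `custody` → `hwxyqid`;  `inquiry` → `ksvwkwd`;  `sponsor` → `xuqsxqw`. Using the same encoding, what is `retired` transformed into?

wgykwgi

The shift depends on letter class: consonant c→h is +5, but vowel u→w is +2. The rule splits by letter class: vowels +2, consonants +5.
For retired: r(cons)+5=w, e(vowel)+2=g, t(cons)+5=y, i(vowel)+2=k, r(cons)+5=w, e(vowel)+2=g, d(cons)+5=i.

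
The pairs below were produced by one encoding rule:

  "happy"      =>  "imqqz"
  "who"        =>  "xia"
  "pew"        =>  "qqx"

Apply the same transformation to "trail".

usmum

The shift depends on letter class: consonant h→i is +1, but vowel a→m is +12. Two shifts are in play — +12 for a/e/i/o/u, +1 for every other letter.
On trail: t(cons)+1=u, r(cons)+1=s, a(vowel)+12=m, i(vowel)+12=u, l(cons)+1=m.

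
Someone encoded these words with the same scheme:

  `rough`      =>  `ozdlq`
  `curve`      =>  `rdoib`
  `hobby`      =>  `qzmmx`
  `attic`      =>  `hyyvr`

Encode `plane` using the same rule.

ekhub

r(17)→o(14) and o(14)→z(25) fit y≡5x+7 (mod 26); the inverse of 5 mod 26 is 21. This is an affine cipher: with a=0,…,z=25, each position x becomes (5x+7) mod 26.
Applying it to plane: p(15)→5·15+7≡4=e; l(11)→5·11+7≡10=k; a(0)→5·0+7≡7=h; n(13)→5·13+7≡20=u; e(4)→5·4+7≡1=b (all mod 26).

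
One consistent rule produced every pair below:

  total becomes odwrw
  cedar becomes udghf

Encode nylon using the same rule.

The output letters match the input read backwards, each shifted +3: total reversed is latot. Read the word backwards and shift each letter +3.
On nylon: reverse → nolyn; then shift: n+3=q, o+3=r, l+3=o, y+3=b, n+3=q.

qrobq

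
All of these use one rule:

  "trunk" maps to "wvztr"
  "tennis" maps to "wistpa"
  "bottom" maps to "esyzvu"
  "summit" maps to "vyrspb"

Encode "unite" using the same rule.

xrnzl

In trunk: t→w is +3, r→v is +4, u→z is +5, n→t is +6 — the shift increases by 1 each position. The shift increases by 1 at each position, starting from +3: 3, 4, 5, ….
On unite: u+3=x, n+4=r, i+5=n, t+6=z, e+7=l.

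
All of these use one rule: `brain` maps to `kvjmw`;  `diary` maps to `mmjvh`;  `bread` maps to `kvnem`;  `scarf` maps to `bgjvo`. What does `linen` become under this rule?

It's a Vigenère-style cipher with numeric key [9,4]: position i shifts by key[i mod 2].
Applying it to linen: l+9=u, i+4=m, n+9=w, e+4=i, n+9=w.

umwiw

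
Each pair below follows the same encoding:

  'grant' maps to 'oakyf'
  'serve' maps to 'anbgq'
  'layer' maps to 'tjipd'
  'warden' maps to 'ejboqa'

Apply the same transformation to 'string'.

In grant: g→o is +8, r→a is +9, a→k is +10, n→y is +11 — the shift increases by 1 each position. The shift increases by 1 at each position, starting from +8: 8, 9, 10, ….
Applying it to string: s+8=a, t+9=c, r+10=b, i+11=t, n+12=z, g+13=t.

acbtzt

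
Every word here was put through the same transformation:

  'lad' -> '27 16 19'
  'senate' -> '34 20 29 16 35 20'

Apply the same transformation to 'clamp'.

l is letter #12 and maps to 27: an offset of 15. The number is (letter's place in the alphabet, a=1) + 15.
Applying it to clamp: c=3→18, l=12→27, a=1→16, m=13→28, p=16→31.

18 27 16 28 31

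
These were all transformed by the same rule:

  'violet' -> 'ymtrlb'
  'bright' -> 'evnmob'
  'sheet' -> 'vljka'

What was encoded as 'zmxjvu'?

wisdom

In violet: v→y is +3, i→m is +4, o→t is +5, l→r is +6 — the shift increases by 1 each position. The shift increases by 1 at each position, starting from +3: 3, 4, 5, ….
Undoing it on zmxjvu: z−3=w, m−4=i, x−5=s, j−6=d, v−7=o, u−8=m.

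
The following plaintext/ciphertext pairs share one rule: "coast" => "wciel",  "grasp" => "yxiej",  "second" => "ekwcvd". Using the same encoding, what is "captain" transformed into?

wijlimv

c(2)→w(22) and o(14)→c(2) fit y≡7x+8 (mod 26); the inverse of 7 mod 26 is 15. Treating letters as 0–25, the rule is x ↦ 7x + 8 (mod 26).
On captain: c(2)→7·2+8≡22=w; a(0)→7·0+8≡8=i; p(15)→7·15+8≡9=j; t(19)→7·19+8≡11=l; a(0)→7·0+8≡8=i; i(8)→7·8+8≡12=m; n(13)→7·13+8≡21=v (all mod 26).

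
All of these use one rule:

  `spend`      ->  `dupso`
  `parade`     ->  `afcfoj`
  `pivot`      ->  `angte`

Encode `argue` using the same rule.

Shifts by position in spend: pos 0: s→d (+11), pos 1: p→u (+5), pos 2: e→p (+11), pos 3: n→s (+5) — repeating every 2. The shifts repeat in a cycle of length 2: positions 0,1,… shift by +11, +5, then the pattern repeats.
For argue: a+11=l, r+5=w, g+11=r, u+5=z, e+11=p.

lwrzp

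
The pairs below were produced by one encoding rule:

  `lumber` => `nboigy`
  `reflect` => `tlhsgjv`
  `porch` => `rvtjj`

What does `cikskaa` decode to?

ability

Shifts by position in lumber: pos 0: l→n (+2), pos 1: u→b (+7), pos 2: m→o (+2), pos 3: b→i (+7) — repeating every 2. It's a Vigenère-style cipher with numeric key [2,7]: position i shifts by key[i mod 2].
Undoing it on cikskaa: c−2=a, i−7=b, k−2=i, s−7=l, k−2=i, a−7=t, a−2=y.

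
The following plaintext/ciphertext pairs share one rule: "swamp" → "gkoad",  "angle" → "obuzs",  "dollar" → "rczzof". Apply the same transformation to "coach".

qcoqv

Compare letters: s→g is +14, w→k is +14, a→o is +14 — a constant shift. Every letter moves 14 places later in the alphabet, wrapping around z→a.
For coach: c+14=q, o+14=c, a+14=o, c+14=q, h+14=v.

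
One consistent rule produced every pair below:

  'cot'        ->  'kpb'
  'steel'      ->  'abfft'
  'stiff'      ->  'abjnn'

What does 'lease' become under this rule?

The shift depends on letter class: consonant c→k is +8, but vowel o→p is +1. The rule splits by letter class: vowels +1, consonants +8.
For lease: l(cons)+8=t, e(vowel)+1=f, a(vowel)+1=b, s(cons)+8=a, e(vowel)+1=f.

tfbaf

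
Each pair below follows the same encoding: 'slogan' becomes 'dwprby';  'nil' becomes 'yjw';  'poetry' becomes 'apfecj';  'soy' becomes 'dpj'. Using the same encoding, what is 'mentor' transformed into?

xfyepc

The shift depends on letter class: consonant s→d is +11, but vowel o→p is +1. Vowels shift forward by 1 and consonants shift forward by 11.
For mentor: m(cons)+11=x, e(vowel)+1=f, n(cons)+11=y, t(cons)+11=e, o(vowel)+1=p, r(cons)+11=c.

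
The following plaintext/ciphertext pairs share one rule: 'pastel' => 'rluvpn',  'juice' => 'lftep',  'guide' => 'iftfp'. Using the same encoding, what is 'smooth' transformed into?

uozzvj

The shift depends on letter class: consonant p→r is +2, but vowel a→l is +11. Two shifts are in play — +11 for a/e/i/o/u, +2 for every other letter.
For smooth: s(cons)+2=u, m(cons)+2=o, o(vowel)+11=z, o(vowel)+11=z, t(cons)+2=v, h(cons)+2=j.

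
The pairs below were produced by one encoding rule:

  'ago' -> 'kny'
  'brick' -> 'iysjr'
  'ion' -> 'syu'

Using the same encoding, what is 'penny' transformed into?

The rule splits by letter class: vowels +10, consonants +7.
For penny: p(cons)+7=w, e(vowel)+10=o, n(cons)+7=u, n(cons)+7=u, y(cons)+7=f.

wouuf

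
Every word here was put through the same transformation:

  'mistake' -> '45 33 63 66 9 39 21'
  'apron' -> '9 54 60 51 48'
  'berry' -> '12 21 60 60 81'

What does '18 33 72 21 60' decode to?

m(#13)→45 and i(#9)→33: differences scale by 3, so n = 3·pos + 6. Each letter becomes 3×(its alphabet position, a=1..z=26) + 6.
Reversing it on 18 33 72 21 60: 18→(18−6)÷3=4=d, 33→(33−6)÷3=9=i, 72→(72−6)÷3=22=v, 21→(21−6)÷3=5=e, 60→(60−6)÷3=18=r.

diver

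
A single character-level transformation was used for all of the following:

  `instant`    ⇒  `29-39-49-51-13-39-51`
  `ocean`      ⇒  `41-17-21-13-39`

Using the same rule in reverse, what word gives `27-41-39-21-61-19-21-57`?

i(#9)→29 and n(#14)→39: differences scale by 2, so n = 2·pos + 11. The formula is n = 2×(alphabet index, a=1) + 11.
Undoing it on 27-41-39-21-61-19-21-57: 27→(27−11)÷2=8=h, 41→(41−11)÷2=15=o, 39→(39−11)÷2=14=n, 21→(21−11)÷2=5=e, 61→(61−11)÷2=25=y, 19→(19−11)÷2=4=d, 21→(21−11)÷2=5=e, 57→(57−11)÷2=23=w.

honeydew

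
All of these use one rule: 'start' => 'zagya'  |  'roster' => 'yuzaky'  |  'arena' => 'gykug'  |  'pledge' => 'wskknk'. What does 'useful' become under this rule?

azkmas

The rule splits by letter class: vowels +6, consonants +7.
For useful: u(vowel)+6=a, s(cons)+7=z, e(vowel)+6=k, f(cons)+7=m, u(vowel)+6=a, l(cons)+7=s.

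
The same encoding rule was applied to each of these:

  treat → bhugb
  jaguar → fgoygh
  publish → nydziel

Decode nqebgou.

postage

t(19)→b(1) and r(17)→h(7) fit y≡23x+6 (mod 26); the inverse of 23 mod 26 is 17. Each letter's alphabet position (a=0..z=25) is mapped through 23·x+6 mod 26 — an affine cipher.
Undoing it on nqebgou: n(13)→17·(13−6)≡15=p; q(16)→17·(16−6)≡14=o; e(4)→17·(4−6)≡18=s; b(1)→17·(1−6)≡19=t; g(6)→17·(6−6)≡0=a; o(14)→17·(14−6)≡6=g; u(20)→17·(20−6)≡4=e (all mod 26).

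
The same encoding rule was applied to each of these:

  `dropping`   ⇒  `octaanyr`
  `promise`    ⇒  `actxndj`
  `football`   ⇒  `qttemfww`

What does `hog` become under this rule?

str

The shift depends on letter class: consonant d→o is +11, but vowel o→t is +5. Vowels shift forward by 5 and consonants shift forward by 11.
For hog: h(cons)+11=s, o(vowel)+5=t, g(cons)+11=r.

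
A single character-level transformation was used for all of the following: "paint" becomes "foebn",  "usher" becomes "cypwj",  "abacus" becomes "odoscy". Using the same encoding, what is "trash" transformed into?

njoyp

p(15)→f(5) and a(0)→o(14) fit y≡15x+14 (mod 26); the inverse of 15 mod 26 is 7. This is an affine cipher: with a=0,…,z=25, each position x becomes (15x+14) mod 26.
On trash: t(19)→15·19+14≡13=n; r(17)→15·17+14≡9=j; a(0)→15·0+14≡14=o; s(18)→15·18+14≡24=y; h(7)→15·7+14≡15=p (all mod 26).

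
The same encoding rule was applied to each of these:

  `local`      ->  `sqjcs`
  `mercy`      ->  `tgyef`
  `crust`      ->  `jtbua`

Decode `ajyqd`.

Shifts by position in local: pos 0: l→s (+7), pos 1: o→q (+2), pos 2: c→j (+7), pos 3: a→c (+2) — repeating every 2. The shifts repeat in a cycle of length 2: positions 0,1,… shift by +7, +2, then the pattern repeats.
Decoding ajyqd: a−7=t, j−2=h, y−7=r, q−2=o, d−7=w.

throw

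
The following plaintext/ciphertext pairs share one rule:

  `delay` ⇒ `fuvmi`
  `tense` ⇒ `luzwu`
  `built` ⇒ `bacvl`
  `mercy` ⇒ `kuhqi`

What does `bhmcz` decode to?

d(3)→f(5) and e(4)→u(20) fit y≡15x+12 (mod 26); the inverse of 15 mod 26 is 7. Treating letters as 0–25, the rule is x ↦ 15x + 12 (mod 26).
Undoing it on bhmcz: b(1)→7·(1−12)≡1=b; h(7)→7·(7−12)≡17=r; m(12)→7·(12−12)≡0=a; c(2)→7·(2−12)≡8=i; z(25)→7·(25−12)≡13=n (all mod 26).

brain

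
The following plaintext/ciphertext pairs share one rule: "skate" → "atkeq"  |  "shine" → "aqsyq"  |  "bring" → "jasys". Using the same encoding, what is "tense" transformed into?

In skate: s→a is +8, k→t is +9, a→k is +10, t→e is +11 — the shift increases by 1 each position. Each letter shifts forward by (position + 8), i.e. 8, 9, 10, … — the shift grows by one for each successive letter.
On tense: t+8=b, e+9=n, n+10=x, s+11=d, e+12=q.

bnxdq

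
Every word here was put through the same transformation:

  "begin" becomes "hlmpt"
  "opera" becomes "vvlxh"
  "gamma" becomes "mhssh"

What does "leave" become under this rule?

rlhbl

Two shifts are in play — +7 for a/e/i/o/u, +6 for every other letter.
For leave: l(cons)+6=r, e(vowel)+7=l, a(vowel)+7=h, v(cons)+6=b, e(vowel)+7=l.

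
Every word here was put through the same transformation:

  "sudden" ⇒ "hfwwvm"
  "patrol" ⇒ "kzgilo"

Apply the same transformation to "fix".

Each pair mirrors across the alphabet (s↔h, u↔f, d↔w): positions sum to 25. Letters are reflected about the middle of the alphabet (position → 25−position): Atbash.
Applying it to fix: f↔u, i↔r, x↔c.

urc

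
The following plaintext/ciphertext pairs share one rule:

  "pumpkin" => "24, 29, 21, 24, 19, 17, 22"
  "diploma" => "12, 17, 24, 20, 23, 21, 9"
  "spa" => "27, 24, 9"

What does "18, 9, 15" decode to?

jag

p is letter #16 and maps to 24: an offset of 8. Letters become their 1-based position plus 8 (so a→9, b→10, …).
Decoding 18, 9, 15: 18→(18−8)÷1=10=j, 9→(9−8)÷1=1=a, 15→(15−8)÷1=7=g.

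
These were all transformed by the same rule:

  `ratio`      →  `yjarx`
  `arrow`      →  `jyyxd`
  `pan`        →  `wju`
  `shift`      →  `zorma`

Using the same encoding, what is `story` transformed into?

Two shifts are in play — +9 for a/e/i/o/u, +7 for every other letter.
On story: s(cons)+7=z, t(cons)+7=a, o(vowel)+9=x, r(cons)+7=y, y(cons)+7=f.

zaxyf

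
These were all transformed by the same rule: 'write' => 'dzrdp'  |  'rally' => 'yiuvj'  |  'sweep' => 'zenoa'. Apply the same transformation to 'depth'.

Each letter shifts forward by (position + 7), i.e. 7, 8, 9, … — the shift grows by one for each successive letter.
On depth: d+7=k, e+8=m, p+9=y, t+10=d, h+11=s.

kmyds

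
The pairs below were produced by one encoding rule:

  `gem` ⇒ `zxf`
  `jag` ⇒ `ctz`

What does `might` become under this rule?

Compare letters: g→z is +19, e→x is +19, m→f is +19 — a constant shift. It's a constant shift of +19 (ROT19).
Applying it to might: m+19=f, i+19=b, g+19=z, h+19=a, t+19=m.

fbzam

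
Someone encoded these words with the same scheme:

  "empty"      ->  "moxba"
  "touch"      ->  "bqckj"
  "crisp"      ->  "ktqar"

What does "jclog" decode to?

badge

Shifts by position in empty: pos 0: e→m (+8), pos 1: m→o (+2), pos 2: p→x (+8), pos 3: t→b (+8), pos 4: y→a (+2) — repeating every 3. The shifts repeat in a cycle of length 3: positions 0,1,… shift by +8, +2, +8, then the pattern repeats.
Undoing it on jclog: j−8=b, c−2=a, l−8=d, o−8=g, g−2=e.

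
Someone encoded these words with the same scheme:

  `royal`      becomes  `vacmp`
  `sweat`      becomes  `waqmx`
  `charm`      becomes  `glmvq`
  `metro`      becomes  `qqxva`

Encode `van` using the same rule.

zmr

The shift depends on letter class: consonant r→v is +4, but vowel o→a is +12. Vowels shift forward by 12 and consonants shift forward by 4.
Applying it to van: v(cons)+4=z, a(vowel)+12=m, n(cons)+4=r.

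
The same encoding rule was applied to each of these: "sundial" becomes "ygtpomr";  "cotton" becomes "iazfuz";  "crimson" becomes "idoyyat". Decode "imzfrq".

Shifts by position in sundial: pos 0: s→y (+6), pos 1: u→g (+12), pos 2: n→t (+6), pos 3: d→p (+12) — repeating every 2. It's a Vigenère-style cipher with numeric key [6,12]: position i shifts by key[i mod 2].
Decoding imzfrq: i−6=c, m−12=a, z−6=t, f−12=t, r−6=l, q−12=e.

cattle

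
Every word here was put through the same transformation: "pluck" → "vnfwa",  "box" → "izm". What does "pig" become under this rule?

rta

The output letters match the input read backwards, each shifted +11: pluck reversed is kculp. Read the word backwards and shift each letter +11.
Applying it to pig: reverse → gip; then shift: g+11=r, i+11=t, p+11=a.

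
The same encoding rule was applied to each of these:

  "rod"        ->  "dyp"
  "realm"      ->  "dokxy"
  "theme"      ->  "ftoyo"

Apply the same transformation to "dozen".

pyloz

The shift depends on letter class: consonant r→d is +12, but vowel o→y is +10. Vowels shift forward by 10 and consonants shift forward by 12.
On dozen: d(cons)+12=p, o(vowel)+10=y, z(cons)+12=l, e(vowel)+10=o, n(cons)+12=z.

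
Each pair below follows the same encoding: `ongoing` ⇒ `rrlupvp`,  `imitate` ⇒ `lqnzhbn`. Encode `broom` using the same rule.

evtut

In ongoing: o→r is +3, n→r is +4, g→l is +5, o→u is +6 — the shift increases by 1 each position. Each letter shifts forward by (position + 3), i.e. 3, 4, 5, … — the shift grows by one for each successive letter.
On broom: b+3=e, r+4=v, o+5=t, o+6=u, m+7=t.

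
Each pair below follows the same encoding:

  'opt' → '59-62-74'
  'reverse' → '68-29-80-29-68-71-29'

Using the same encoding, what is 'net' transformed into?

56-29-74

With a=1..z=26, the number is 3·pos + 14.
Applying it to net: n=14→56, e=5→29, t=20→74.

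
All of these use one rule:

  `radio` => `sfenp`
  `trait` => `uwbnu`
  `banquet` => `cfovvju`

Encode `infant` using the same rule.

jsgfoy

Shifts by position in radio: pos 0: r→s (+1), pos 1: a→f (+5), pos 2: d→e (+1), pos 3: i→n (+5) — repeating every 2. A repeating key of period 2 is used — shifts +1, +5 over and over.
Applying it to infant: i+1=j, n+5=s, f+1=g, a+5=f, n+1=o, t+5=y.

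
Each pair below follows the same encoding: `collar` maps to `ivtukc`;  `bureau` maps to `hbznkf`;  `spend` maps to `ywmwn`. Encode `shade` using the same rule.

yoimo

The shift increases by 1 at each position, starting from +6: 6, 7, 8, ….
For shade: s+6=y, h+7=o, a+8=i, d+9=m, e+10=o.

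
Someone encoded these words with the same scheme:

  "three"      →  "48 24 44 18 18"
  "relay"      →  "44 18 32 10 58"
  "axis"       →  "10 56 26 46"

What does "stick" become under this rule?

46 48 26 14 30

t(#20)→48 and h(#8)→24: differences scale by 2, so n = 2·pos + 8. The formula is n = 2×(alphabet index, a=1) + 8.
On stick: s=19→46, t=20→48, i=9→26, c=3→14, k=11→30.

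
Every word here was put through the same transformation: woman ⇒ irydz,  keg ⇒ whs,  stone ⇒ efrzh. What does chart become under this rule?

The shift depends on letter class: consonant w→i is +12, but vowel o→r is +3. Vowels shift forward by 3 and consonants shift forward by 12.
On chart: c(cons)+12=o, h(cons)+12=t, a(vowel)+3=d, r(cons)+12=d, t(cons)+12=f.

otddf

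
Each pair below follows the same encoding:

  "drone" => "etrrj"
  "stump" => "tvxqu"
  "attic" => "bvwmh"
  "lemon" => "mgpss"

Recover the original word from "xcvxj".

waste

In drone: d→e is +1, r→t is +2, o→r is +3, n→r is +4 — the shift increases by 1 each position. Each letter shifts forward by (position + 1), i.e. 1, 2, 3, … — the shift grows by one for each successive letter.
Reversing it on xcvxj: x−1=w, c−2=a, v−3=s, x−4=t, j−5=e.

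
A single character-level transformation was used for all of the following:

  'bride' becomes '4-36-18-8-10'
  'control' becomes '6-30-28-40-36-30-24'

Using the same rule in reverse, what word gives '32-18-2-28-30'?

piano

b(#2)→4 and r(#18)→36: differences scale by 2, so n = 2·pos + 0. The formula is n = 2×(alphabet index, a=1).
Reversing it on 32-18-2-28-30: 32→(32−0)÷2=16=p, 18→(18−0)÷2=9=i, 2→(2−0)÷2=1=a, 28→(28−0)÷2=14=n, 30→(30−0)÷2=15=o.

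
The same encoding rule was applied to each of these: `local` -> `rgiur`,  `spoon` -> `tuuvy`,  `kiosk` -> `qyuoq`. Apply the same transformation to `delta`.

Two steps: reverse the string, then apply a Caesar shift of +6.
For delta: reverse → atled; then shift: a+6=g, t+6=z, l+6=r, e+6=k, d+6=j.

gzrkj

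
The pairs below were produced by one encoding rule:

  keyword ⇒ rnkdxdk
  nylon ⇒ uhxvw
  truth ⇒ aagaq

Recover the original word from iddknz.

Shifts by position in keyword: pos 0: k→r (+7), pos 1: e→n (+9), pos 2: y→k (+12), pos 3: w→d (+7), pos 4: o→x (+9), pos 5: r→d (+12) — repeating every 3. The shifts repeat in a cycle of length 3: positions 0,1,… shift by +7, +9, +12, then the pattern repeats.
Undoing it on iddknz: i−7=b, d−9=u, d−12=r, k−7=d, n−9=e, z−12=n.

burden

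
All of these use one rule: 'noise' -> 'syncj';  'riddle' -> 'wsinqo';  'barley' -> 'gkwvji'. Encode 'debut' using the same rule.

A repeating key of period 2 is used — shifts +5, +10 over and over.
For debut: d+5=i, e+10=o, b+5=g, u+10=e, t+5=y.

iogey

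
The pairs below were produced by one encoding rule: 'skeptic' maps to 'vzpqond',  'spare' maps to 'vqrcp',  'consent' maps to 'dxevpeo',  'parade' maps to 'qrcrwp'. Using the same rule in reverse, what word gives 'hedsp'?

This is an affine cipher: with a=0,…,z=25, each position x becomes (19x+17) mod 26.
Decoding hedsp: h(7)→11·(7−17)≡20=u; e(4)→11·(4−17)≡13=n; d(3)→11·(3−17)≡2=c; s(18)→11·(18−17)≡11=l; p(15)→11·(15−17)≡4=e (all mod 26).

uncle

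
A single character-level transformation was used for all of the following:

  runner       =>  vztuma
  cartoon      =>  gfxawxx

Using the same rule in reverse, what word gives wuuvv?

spoon

In runner: r→v is +4, u→z is +5, n→t is +6, n→u is +7 — the shift increases by 1 each position. The shift increases by 1 at each position, starting from +4: 4, 5, 6, ….
Decoding wuuvv: w−4=s, u−5=p, u−6=o, v−7=o, v−8=n.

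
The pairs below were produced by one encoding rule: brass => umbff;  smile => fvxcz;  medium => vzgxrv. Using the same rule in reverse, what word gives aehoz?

phone

b(1)→u(20) and r(17)→m(12) fit y≡19x+1 (mod 26); the inverse of 19 mod 26 is 11. Each letter's alphabet position (a=0..z=25) is mapped through 19·x+1 mod 26 — an affine cipher.
Reversing it on aehoz: a(0)→11·(0−1)≡15=p; e(4)→11·(4−1)≡7=h; h(7)→11·(7−1)≡14=o; o(14)→11·(14−1)≡13=n; z(25)→11·(25−1)≡4=e (all mod 26).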